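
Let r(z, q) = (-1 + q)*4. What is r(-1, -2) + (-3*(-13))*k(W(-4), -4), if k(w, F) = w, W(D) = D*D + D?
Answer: 456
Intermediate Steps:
W(D) = D + D² (W(D) = D² + D = D + D²)
r(z, q) = -4 + 4*q
r(-1, -2) + (-3*(-13))*k(W(-4), -4) = (-4 + 4*(-2)) + (-3*(-13))*(-4*(1 - 4)) = (-4 - 8) + 39*(-4*(-3)) = -12 + 39*12 = -12 + 468 = 456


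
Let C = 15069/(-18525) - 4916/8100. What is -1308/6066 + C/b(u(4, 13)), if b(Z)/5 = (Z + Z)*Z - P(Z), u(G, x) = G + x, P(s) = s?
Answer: -102190083812/472807924875 ≈ -0.21613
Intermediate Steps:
C = -710426/500175 (C = 15069*(-1/18525) - 4916*1/8100 = -5023/6175 - 1229/2025 = -710426/500175 ≈ -1.4204)
b(Z) = -5*Z + 10*Z**2 (b(Z) = 5*((Z + Z)*Z - Z) = 5*((2*Z)*Z - Z) = 5*(2*Z**2 - Z) = 5*(-Z + 2*Z**2) = -5*Z + 10*Z**2)
-1308/6066 + C/b(u(4, 13)) = -1308/6066 - 710426*1/(5*(-1 + 2*(4 + 13))*(4 + 13))/500175 = -1308*1/6066 - 710426*1/(85*(-1 + 2*17))/500175 = -218/1011 - 710426*1/(85*(-1 + 34))/500175 = -218/1011 - 710426/(500175*(5*17*33)) = -218/1011 - 710426/500175/2805 = -218/1011 - 710426/500175*1/2805 = -218/1011 - 710426/1402990875 = -102190083812/472807924875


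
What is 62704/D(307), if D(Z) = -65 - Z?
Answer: -15676/93 ≈ -168.56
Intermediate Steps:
62704/D(307) = 62704/(-65 - 1*307) = 62704/(-65 - 307) = 62704/(-372) = 62704*(-1/372) = -15676/93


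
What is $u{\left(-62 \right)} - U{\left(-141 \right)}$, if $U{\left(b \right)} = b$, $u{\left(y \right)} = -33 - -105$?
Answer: $213$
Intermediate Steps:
$u{\left(y \right)} = 72$ ($u{\left(y \right)} = -33 + 105 = 72$)
$u{\left(-62 \right)} - U{\left(-141 \right)} = 72 - -141 = 72 + 141 = 213$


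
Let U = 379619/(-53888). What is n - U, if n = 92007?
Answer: 4958452835/53888 ≈ 92014.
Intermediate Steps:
U = -379619/53888 (U = 379619*(-1/53888) = -379619/53888 ≈ -7.0446)
n - U = 92007 - 1*(-379619/53888) = 92007 + 379619/53888 = 4958452835/53888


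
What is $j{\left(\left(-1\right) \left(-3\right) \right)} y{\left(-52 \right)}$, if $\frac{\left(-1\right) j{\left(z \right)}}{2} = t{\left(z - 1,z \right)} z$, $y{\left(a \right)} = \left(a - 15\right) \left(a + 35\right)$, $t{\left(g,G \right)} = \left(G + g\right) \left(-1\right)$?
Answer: $34170$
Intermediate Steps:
$t{\left(g,G \right)} = - G - g$
$y{\left(a \right)} = \left(-15 + a\right) \left(35 + a\right)$
$j{\left(z \right)} = - 2 z \left(1 - 2 z\right)$ ($j{\left(z \right)} = - 2 \left(- z - \left(z - 1\right)\right) z = - 2 \left(- z - \left(-1 + z\right)\right) z = - 2 \left(1 - 2 z\right) z = - 2 z \left(1 - 2 z\right)$)
$j{\left(\left(-1\right) \left(-3\right) \right)} y{\left(-52 \right)} = 2 \left(\left(-1\right) \left(-3\right)\right) \left(-1 + 2 \left(\left(-1\right) \left(-3\right)\right)\right) \left(-525 + \left(-52\right)^{2} + 20 \left(-52\right)\right) = 2 \cdot 3 \left(-1 + 2 \cdot 3\right) \left(-525 + 2704 - 1040\right) = 2 \cdot 3 \left(-1 + 6\right) 1139 = 2 \cdot 3 \cdot 5 \cdot 1139 = 30 \cdot 1139 = 34170$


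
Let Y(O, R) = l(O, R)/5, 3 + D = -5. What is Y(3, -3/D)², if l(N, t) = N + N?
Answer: 36/25 ≈ 1.4400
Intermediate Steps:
D = -8 (D = -3 - 5 = -8)
l(N, t) = 2*N
Y(O, R) = 2*O/5 (Y(O, R) = (2*O)/5 = (2*O)*(⅕) = 2*O/5)
Y(3, -3/D)² = ((⅖)*3)² = (6/5)² = 36/25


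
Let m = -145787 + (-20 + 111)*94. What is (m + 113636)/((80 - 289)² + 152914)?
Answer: -3371/28085 ≈ -0.12003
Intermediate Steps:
m = -137233 (m = -145787 + 91*94 = -145787 + 8554 = -137233)
(m + 113636)/((80 - 289)² + 152914) = (-137233 + 113636)/((80 - 289)² + 152914) = -23597/((-209)² + 152914) = -23597/(43681 + 152914) = -23597/196595 = -23597*1/196595 = -3371/28085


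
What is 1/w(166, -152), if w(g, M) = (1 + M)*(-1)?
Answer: 1/151 ≈ 0.0066225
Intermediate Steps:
w(g, M) = -1 - M
1/w(166, -152) = 1/(-1 - 1*(-152)) = 1/(-1 + 152) = 1/151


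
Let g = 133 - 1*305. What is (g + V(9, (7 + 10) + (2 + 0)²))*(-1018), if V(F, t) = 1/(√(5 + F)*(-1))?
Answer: 175096 + 509*√14/7 ≈ 1.7537e+5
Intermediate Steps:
g = -172 (g = 133 - 305 = -172)
V(F, t) = -1/√(5 + F) (V(F, t) = 1/(-√(5 + F)) = -1/√(5 + F))
(g + V(9, (7 + 10) + (2 + 0)²))*(-1018) = (-172 - 1/√(5 + 9))*(-1018) = (-172 - 1/√14)*(-1018) = (-172 - √14/14)*(-1018) = 175096 + 509*√14/7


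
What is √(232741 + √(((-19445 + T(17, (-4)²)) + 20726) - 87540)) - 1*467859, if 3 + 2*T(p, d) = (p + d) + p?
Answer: -467859 + √(930964 + 2*I*√344942)/2 ≈ -4.6738e+5 + 0.30435*I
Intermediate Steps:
T(p, d) = -3/2 + p + d/2 (T(p, d) = -3/2 + ((p + d) + p)/2 = -3/2 + ((d + p) + p)/2 = -3/2 + (d + 2*p)/2 = -3/2 + (p + d/2) = -3/2 + p + d/2)
√(232741 + √(((-19445 + T(17, (-4)²)) + 20726) - 87540)) - 1*467859 = √(232741 + √(((-19445 + (-3/2 + 17 + (½)*(-4)²)) + 20726) - 87540)) - 1*467859 = √(232741 + √(((-19445 + (-3/2 + 17 + (½)*16)) + 20726) - 87540)) - 467859 = √(232741 + √(((-19445 + (-3/2 + 17 + 8)) + 20726) - 87540)) - 467859 = √(232741 + √(((-19445 + 47/2) + 20726) - 87540)) - 467859 = √(232741 + √((-38843/2 + 20726) - 87540)) - 467859 = √(232741 + √(2609/2 - 87540)) - 467859 = √(232741 + √(-172471/2)) - 467859 = √(232741 + I*√344942/2) - 467859 = -467859 + √(232741 + I*√344942/2)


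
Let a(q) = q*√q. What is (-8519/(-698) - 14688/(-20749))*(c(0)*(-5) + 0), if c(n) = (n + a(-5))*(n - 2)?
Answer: -4675323875*I*√5/7241401 ≈ -1443.7*I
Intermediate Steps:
a(q) = q^(3/2)
c(n) = (-2 + n)*(n - 5*I*√5) (c(n) = (n + (-5)^(3/2))*(n - 2) = (n - 5*I*√5)*(-2 + n) = (-2 + n)*(n - 5*I*√5))
(-8519/(-698) - 14688/(-20749))*(c(0)*(-5) + 0) = (-8519/(-698) - 14688/(-20749))*((0² - 2*0 + 10*I*√5 - 5*I*0*√5)*(-5) + 0) = (-8519*(-1/698) - 14688*(-1/20749))*((0 + 0 + 10*I*√5 + 0)*(-5) + 0) = (8519/698 + 14688/20749)*((10*I*√5)*(-5) + 0) = 187012955*(-50*I*√5 + 0)/14482802 = 187012955*(-50*I*√5)/14482802 = -4675323875*I*√5/7241401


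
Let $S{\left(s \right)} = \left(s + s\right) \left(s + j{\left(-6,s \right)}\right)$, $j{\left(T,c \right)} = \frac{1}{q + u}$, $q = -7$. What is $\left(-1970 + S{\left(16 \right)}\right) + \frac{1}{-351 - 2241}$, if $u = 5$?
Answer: $- \frac{3820609}{2592} \approx -1474.0$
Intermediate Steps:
$j{\left(T,c \right)} = - \frac{1}{2}$ ($j{\left(T,c \right)} = \frac{1}{-7 + 5} = \frac{1}{-2} = - \frac{1}{2}$)
$S{\left(s \right)} = 2 s \left(- \frac{1}{2} + s\right)$ ($S{\left(s \right)} = \left(s + s\right) \left(s - \frac{1}{2}\right) = 2 s \left(- \frac{1}{2} + s\right)$)
$\left(-1970 + S{\left(16 \right)}\right) + \frac{1}{-351 - 2241} = \left(-1970 + 16 \left(-1 + 2 \cdot 16\right)\right) + \frac{1}{-351 - 2241} = \left(-1970 + 16 \left(-1 + 32\right)\right) + \frac{1}{-2592} = \left(-1970 + 16 \cdot 31\right) - \frac{1}{2592} = \left(-1970 + 496\right) - \frac{1}{2592} = -1474 - \frac{1}{2592} = - \frac{3820609}{2592}$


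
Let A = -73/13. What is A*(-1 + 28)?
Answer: -1971/13 ≈ -151.62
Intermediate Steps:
A = -73/13 (A = -73*1/13 = -73/13 ≈ -5.6154)
A*(-1 + 28) = -73*(-1 + 28)/13 = -73/13*27 = -1971/13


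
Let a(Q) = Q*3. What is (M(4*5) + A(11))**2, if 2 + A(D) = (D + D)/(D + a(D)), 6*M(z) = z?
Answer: 121/36 ≈ 3.3611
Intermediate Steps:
a(Q) = 3*Q
M(z) = z/6
A(D) = -3/2 (A(D) = -2 + (D + D)/(D + 3*D) = -2 + (2*D)/((4*D)) = -2 + (2*D)*(1/(4*D)) = -2 + 1/2 = -3/2)
(M(4*5) + A(11))**2 = ((4*5)/6 - 3/2)**2 = ((1/6)*20 - 3/2)**2 = (10/3 - 3/2)**2 = (11/6)**2 = 121/36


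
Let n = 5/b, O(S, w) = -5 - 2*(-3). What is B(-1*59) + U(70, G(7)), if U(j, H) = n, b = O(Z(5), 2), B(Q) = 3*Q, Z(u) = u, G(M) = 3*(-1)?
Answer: -172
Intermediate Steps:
G(M) = -3
O(S, w) = 1 (O(S, w) = -5 + 6 = 1)
b = 1
n = 5 (n = 5/1 = 5*1 = 5)
U(j, H) = 5
B(-1*59) + U(70, G(7)) = 3*(-1*59) + 5 = 3*(-59) + 5 = -177 + 5 = -172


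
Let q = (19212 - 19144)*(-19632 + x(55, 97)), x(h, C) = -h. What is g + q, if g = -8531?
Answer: -1347247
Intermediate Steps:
q = -1338716 (q = (19212 - 19144)*(-19632 - 1*55) = 68*(-19632 - 55) = 68*(-19687) = -1338716)
g + q = -8531 - 1338716 = -1347247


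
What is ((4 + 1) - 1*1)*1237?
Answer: 4948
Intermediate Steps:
((4 + 1) - 1*1)*1237 = (5 - 1)*1237 = 4*1237 = 4948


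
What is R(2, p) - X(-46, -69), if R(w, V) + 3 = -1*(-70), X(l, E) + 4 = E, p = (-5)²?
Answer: 140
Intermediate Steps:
p = 25
X(l, E) = -4 + E
R(w, V) = 67 (R(w, V) = -3 - 1*(-70) = -3 + 70 = 67)
R(2, p) - X(-46, -69) = 67 - (-4 - 69) = 67 - 1*(-73) = 67 + 73 = 140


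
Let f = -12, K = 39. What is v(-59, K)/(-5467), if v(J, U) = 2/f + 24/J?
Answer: 29/276474 ≈ 0.00010489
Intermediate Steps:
v(J, U) = -1/6 + 24/J (v(J, U) = 2/(-12) + 24/J = 2*(-1/12) + 24/J = -1/6 + 24/J)
v(-59, K)/(-5467) = ((1/6)*(144 - 1*(-59))/(-59))/(-5467) = ((1/6)*(-1/59)*(144 + 59))*(-1/5467) = ((1/6)*(-1/59)*203)*(-1/5467) = -203/354*(-1/5467) = 29/276474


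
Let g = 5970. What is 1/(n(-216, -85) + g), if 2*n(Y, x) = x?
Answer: 2/11855 ≈ 0.00016871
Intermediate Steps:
n(Y, x) = x/2
1/(n(-216, -85) + g) = 1/((½)*(-85) + 5970) = 1/(-85/2 + 5970) = 1/(11855/2) = 2/11855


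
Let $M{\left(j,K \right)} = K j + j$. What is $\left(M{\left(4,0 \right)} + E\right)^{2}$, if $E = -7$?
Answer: $9$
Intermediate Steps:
$M{\left(j,K \right)} = j + K j$
$\left(M{\left(4,0 \right)} + E\right)^{2} = \left(4 \left(1 + 0\right) - 7\right)^{2} = \left(4 \cdot 1 - 7\right)^{2} = \left(4 - 7\right)^{2} = \left(-3\right)^{2} = 9$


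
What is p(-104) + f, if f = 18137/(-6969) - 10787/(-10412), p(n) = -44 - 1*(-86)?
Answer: 2933903735/72561228 ≈ 40.433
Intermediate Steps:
p(n) = 42 (p(n) = -44 + 86 = 42)
f = -113667841/72561228 (f = 18137*(-1/6969) - 10787*(-1/10412) = -18137/6969 + 10787/10412 = -113667841/72561228 ≈ -1.5665)
p(-104) + f = 42 - 113667841/72561228 = 2933903735/72561228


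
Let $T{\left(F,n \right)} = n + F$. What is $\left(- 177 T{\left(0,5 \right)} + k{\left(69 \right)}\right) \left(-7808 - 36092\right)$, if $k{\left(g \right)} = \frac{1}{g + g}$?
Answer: $\frac{2680731550}{69} \approx 3.8851 \cdot 10^{7}$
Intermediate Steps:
$k{\left(g \right)} = \frac{1}{2 g}$
$T{\left(F,n \right)} = F + n$
$\left(- 177 T{\left(0,5 \right)} + k{\left(69 \right)}\right) \left(-7808 - 36092\right) = \left(- 177 \left(0 + 5\right) + \frac{1}{2 \cdot 69}\right) \left(-7808 - 36092\right) = \left(\left(-177\right) 5 + \frac{1}{2} \cdot \frac{1}{69}\right) \left(-43900\right) = \left(-885 + \frac{1}{138}\right) \left(-43900\right) = \left(- \frac{122129}{138}\right) \left(-43900\right) = \frac{2680731550}{69}$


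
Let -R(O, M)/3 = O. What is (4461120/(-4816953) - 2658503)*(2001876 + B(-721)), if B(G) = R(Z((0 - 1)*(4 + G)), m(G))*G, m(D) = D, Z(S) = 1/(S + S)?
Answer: -1361546889102743035119/255833726 ≈ -5.3220e+12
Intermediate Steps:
Z(S) = 1/(2*S)
R(O, M) = -3*O
B(G) = -3*G/(2*(-4 - G)) (B(G) = (-3/(2*((0 - 1)*(4 + G))))*G = (-3/(2*((-(4 + G)))))*G = (-3/(2*(-4 - G)))*G = -3*G/(2*(-4 - G)))
(4461120/(-4816953) - 2658503)*(2001876 + B(-721)) = (4461120/(-4816953) - 2658503)*(2001876 + (3/2)*(-721)/(4 - 721)) = (4461120*(-1/4816953) - 2658503)*(2001876 + (3/2)*(-721)/(-717)) = (-495680/535217 - 2658503)*(2001876 + (3/2)*(-721)*(-1/717)) = -1422876495831*(2001876 + 721/478)/535217 = -1422876495831/535217*956897449/478 = -1361546889102743035119/255833726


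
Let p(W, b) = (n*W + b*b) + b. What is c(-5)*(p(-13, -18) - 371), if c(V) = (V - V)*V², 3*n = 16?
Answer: 0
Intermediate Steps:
n = 16/3 (n = (⅓)*16 = 16/3 ≈ 5.3333)
c(V) = 0 (c(V) = 0*V² = 0)
p(W, b) = b + b² + 16*W/3 (p(W, b) = (16*W/3 + b*b) + b = (16*W/3 + b²) + b = (b² + 16*W/3) + b = b + b² + 16*W/3)
c(-5)*(p(-13, -18) - 371) = 0*((-18 + (-18)² + (16/3)*(-13)) - 371) = 0*((-18 + 324 - 208/3) - 371) = 0*(710/3 - 371) = 0*(-403/3) = 0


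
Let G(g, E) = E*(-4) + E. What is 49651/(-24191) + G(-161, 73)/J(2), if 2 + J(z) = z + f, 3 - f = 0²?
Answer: -1815594/24191 ≈ -75.052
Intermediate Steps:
f = 3 (f = 3 - 1*0² = 3 - 1*0 = 3 + 0 = 3)
G(g, E) = -3*E (G(g, E) = -4*E + E = -3*E)
J(z) = 1 + z (J(z) = -2 + (z + 3) = -2 + (3 + z) = 1 + z)
49651/(-24191) + G(-161, 73)/J(2) = 49651/(-24191) + (-3*73)/(1 + 2) = 49651*(-1/24191) - 219/3 = -49651/24191 - 219*⅓ = -49651/24191 - 73 = -1815594/24191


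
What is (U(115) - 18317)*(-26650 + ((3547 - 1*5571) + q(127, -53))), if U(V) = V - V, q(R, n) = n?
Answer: 526192459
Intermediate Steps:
U(V) = 0
(U(115) - 18317)*(-26650 + ((3547 - 1*5571) + q(127, -53))) = (0 - 18317)*(-26650 + ((3547 - 1*5571) - 53)) = -18317*(-26650 + ((3547 - 5571) - 53)) = -18317*(-26650 + (-2024 - 53)) = -18317*(-26650 - 2077) = -18317*(-28727) = 526192459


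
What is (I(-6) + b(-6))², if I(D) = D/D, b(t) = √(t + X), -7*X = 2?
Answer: -37/7 + 4*I*√77/7 ≈ -5.2857 + 5.0143*I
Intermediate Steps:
X = -2/7 (X = -⅐*2 = -2/7 ≈ -0.28571)
b(t) = √(-2/7 + t) (b(t) = √(t - 2/7) = √(-2/7 + t))
I(D) = 1
(I(-6) + b(-6))² = (1 + √(-14 + 49*(-6))/7)² = (1 + √(-14 - 294)/7)² = (1 + √(-308)/7)² = (1 + (2*I*√77)/7)² = (1 + 2*I*√77/7)²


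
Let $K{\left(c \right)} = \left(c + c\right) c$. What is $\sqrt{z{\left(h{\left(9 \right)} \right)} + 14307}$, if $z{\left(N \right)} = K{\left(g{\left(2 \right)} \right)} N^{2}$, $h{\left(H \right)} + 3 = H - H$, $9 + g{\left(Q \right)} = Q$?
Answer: $\sqrt{15189} \approx 123.24$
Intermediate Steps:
$g{\left(Q \right)} = -9 + Q$
$K{\left(c \right)} = 2 c^{2}$ ($K{\left(c \right)} = 2 c c = 2 c^{2}$)
$h{\left(H \right)} = -3$ ($h{\left(H \right)} = -3 + \left(H - H\right) = -3 + 0 = -3$)
$z{\left(N \right)} = 98 N^{2}$ ($z{\left(N \right)} = 2 \left(-9 + 2\right)^{2} N^{2} = 2 \left(-7\right)^{2} N^{2} = 2 \cdot 49 N^{2} = 98 N^{2}$)
$\sqrt{z{\left(h{\left(9 \right)} \right)} + 14307} = \sqrt{98 \left(-3\right)^{2} + 14307} = \sqrt{98 \cdot 9 + 14307} = \sqrt{882 + 14307} = \sqrt{15189}$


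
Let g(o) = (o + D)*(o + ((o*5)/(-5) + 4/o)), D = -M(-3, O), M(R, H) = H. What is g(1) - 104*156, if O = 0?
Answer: -16220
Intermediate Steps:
D = 0 (D = -1*0 = 0)
g(o) = 4 (g(o) = (o + 0)*(o + ((o*5)/(-5) + 4/o)) = o*(o + ((5*o)*(-⅕) + 4/o)) = o*(o + (-o + 4/o)) = o*(4/o) = 4)
g(1) - 104*156 = 4 - 104*156 = 4 - 16224 = -16220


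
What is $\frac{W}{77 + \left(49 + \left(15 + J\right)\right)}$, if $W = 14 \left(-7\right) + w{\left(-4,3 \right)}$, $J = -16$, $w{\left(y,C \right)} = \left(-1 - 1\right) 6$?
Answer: $- \frac{22}{25} \approx -0.88$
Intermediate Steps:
$w{\left(y,C \right)} = -12$ ($w{\left(y,C \right)} = \left(-2\right) 6 = -12$)
$W = -110$ ($W = 14 \left(-7\right) - 12 = -98 - 12 = -110$)
$\frac{W}{77 + \left(49 + \left(15 + J\right)\right)} = - \frac{110}{77 + \left(49 + \left(15 - 16\right)\right)} = - \frac{110}{77 + \left(49 - 1\right)} = - \frac{110}{77 + 48} = - \frac{110}{125} = \left(-110\right) \frac{1}{125} = - \frac{22}{25}$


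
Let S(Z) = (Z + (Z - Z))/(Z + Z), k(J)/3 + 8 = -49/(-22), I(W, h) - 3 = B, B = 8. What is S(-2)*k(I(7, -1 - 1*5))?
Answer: -381/44 ≈ -8.6591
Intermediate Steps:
I(W, h) = 11 (I(W, h) = 3 + 8 = 11)
k(J) = -381/22 (k(J) = -24 + 3*(-49/(-22)) = -24 + 3*(-49*(-1/22)) = -24 + 3*(49/22) = -24 + 147/22 = -381/22)
S(Z) = 1/2 (S(Z) = (Z + 0)/((2*Z)) = Z*(1/(2*Z)) = 1/2)
S(-2)*k(I(7, -1 - 1*5)) = (1/2)*(-381/22) = -381/44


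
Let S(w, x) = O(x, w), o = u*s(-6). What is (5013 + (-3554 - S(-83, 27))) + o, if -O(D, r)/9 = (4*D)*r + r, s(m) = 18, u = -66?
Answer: -81152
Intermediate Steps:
O(D, r) = -9*r - 36*D*r (O(D, r) = -9*((4*D)*r + r) = -9*(4*D*r + r) = -9*(r + 4*D*r) = -9*r - 36*D*r)
o = -1188 (o = -66*18 = -1188)
S(w, x) = -9*w*(1 + 4*x)
(5013 + (-3554 - S(-83, 27))) + o = (5013 + (-3554 - (-9)*(-83)*(1 + 4*27))) - 1188 = (5013 + (-3554 - (-9)*(-83)*(1 + 108))) - 1188 = (5013 + (-3554 - (-9)*(-83)*109)) - 1188 = (5013 + (-3554 - 1*81423)) - 1188 = (5013 + (-3554 - 81423)) - 1188 = (5013 - 84977) - 1188 = -79964 - 1188 = -81152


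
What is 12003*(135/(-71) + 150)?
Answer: 126211545/71 ≈ 1.7776e+6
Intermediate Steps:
12003*(135/(-71) + 150) = 12003*(135*(-1/71) + 150) = 12003*(-135/71 + 150) = 12003*(10515/71) = 126211545/71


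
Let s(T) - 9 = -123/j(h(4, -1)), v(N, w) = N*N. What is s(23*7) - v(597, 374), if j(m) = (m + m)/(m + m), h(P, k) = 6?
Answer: -356523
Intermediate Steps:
v(N, w) = N**2
j(m) = 1 (j(m) = (2*m)/((2*m)) = (2*m)*(1/(2*m)) = 1)
s(T) = -114 (s(T) = 9 - 123/1 = 9 - 123*1 = 9 - 123 = -114)
s(23*7) - v(597, 374) = -114 - 1*597**2 = -114 - 1*356409 = -114 - 356409 = -356523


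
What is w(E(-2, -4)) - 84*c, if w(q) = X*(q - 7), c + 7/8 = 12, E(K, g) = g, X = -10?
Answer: -1649/2 ≈ -824.50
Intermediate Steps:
c = 89/8 (c = -7/8 + 12 = 89/8 ≈ 11.125)
w(q) = 70 - 10*q (w(q) = -10*(q - 7) = -10*(-7 + q) = 70 - 10*q)
w(E(-2, -4)) - 84*c = (70 - 10*(-4)) - 84*89/8 = (70 + 40) - 1869/2 = 110 - 1869/2 = -1649/2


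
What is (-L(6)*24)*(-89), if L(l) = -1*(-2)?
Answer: 4272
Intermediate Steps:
L(l) = 2
(-L(6)*24)*(-89) = (-1*2*24)*(-89) = -2*24*(-89) = -48*(-89) = 4272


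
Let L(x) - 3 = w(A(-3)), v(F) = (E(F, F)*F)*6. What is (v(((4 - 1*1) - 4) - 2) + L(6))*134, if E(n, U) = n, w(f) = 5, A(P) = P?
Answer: 8308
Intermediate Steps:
v(F) = 6*F² (v(F) = (F*F)*6 = F²*6 = 6*F²)
L(x) = 8 (L(x) = 3 + 5 = 8)
(v(((4 - 1*1) - 4) - 2) + L(6))*134 = (6*(((4 - 1*1) - 4) - 2)² + 8)*134 = (6*(((4 - 1) - 4) - 2)² + 8)*134 = (6*((3 - 4) - 2)² + 8)*134 = (6*(-1 - 2)² + 8)*134 = (6*(-3)² + 8)*134 = (6*9 + 8)*134 = (54 + 8)*134 = 62*134 = 8308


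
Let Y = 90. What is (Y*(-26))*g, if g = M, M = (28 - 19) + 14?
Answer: -53820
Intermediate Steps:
M = 23 (M = 9 + 14 = 23)
g = 23
(Y*(-26))*g = (90*(-26))*23 = -2340*23 = -53820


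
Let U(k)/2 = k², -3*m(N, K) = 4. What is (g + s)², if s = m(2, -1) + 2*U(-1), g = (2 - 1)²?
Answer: 121/9 ≈ 13.444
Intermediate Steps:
g = 1 (g = 1² = 1)
m(N, K) = -4/3 (m(N, K) = -⅓*4 = -4/3)
U(k) = 2*k²
s = 8/3 (s = -4/3 + 2*(2*(-1)²) = -4/3 + 2*(2*1) = -4/3 + 2*2 = -4/3 + 4 = 8/3 ≈ 2.6667)
(g + s)² = (1 + 8/3)² = (11/3)² = 121/9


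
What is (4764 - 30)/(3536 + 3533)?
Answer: 4734/7069 ≈ 0.66968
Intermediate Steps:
(4764 - 30)/(3536 + 3533) = 4734/7069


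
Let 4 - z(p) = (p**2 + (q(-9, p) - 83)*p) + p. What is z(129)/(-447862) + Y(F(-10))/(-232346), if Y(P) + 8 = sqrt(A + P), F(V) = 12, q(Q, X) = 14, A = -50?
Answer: 915492093/52029472126 - I*sqrt(38)/232346 ≈ 0.017596 - 2.6531e-5*I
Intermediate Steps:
Y(P) = -8 + sqrt(-50 + P)
z(p) = 4 - p**2 + 68*p (z(p) = 4 - ((p**2 + (14 - 83)*p) + p) = 4 - ((p**2 - 69*p) + p) = 4 - (p**2 - 68*p) = 4 + (-p**2 + 68*p) = 4 - p**2 + 68*p)
z(129)/(-447862) + Y(F(-10))/(-232346) = (4 - 1*129**2 + 68*129)/(-447862) + (-8 + sqrt(-50 + 12))/(-232346) = (4 - 1*16641 + 8772)*(-1/447862) + (-8 + sqrt(-38))*(-1/232346) = (4 - 16641 + 8772)*(-1/447862) + (-8 + I*sqrt(38))*(-1/232346) = -7865*(-1/447862) + (4/116173 - I*sqrt(38)/232346) = 7865/447862 + (4/116173 - I*sqrt(38)/232346) = 915492093/52029472126 - I*sqrt(38)/232346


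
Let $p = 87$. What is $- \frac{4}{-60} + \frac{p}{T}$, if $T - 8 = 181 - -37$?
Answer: $\frac{1531}{3390} \approx 0.45162$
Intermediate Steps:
$T = 226$ ($T = 8 + \left(181 - -37\right) = 8 + \left(181 + 37\right) = 8 + 218 = 226$)
$- \frac{4}{-60} + \frac{p}{T} = - \frac{4}{-60} + \frac{87}{226} = \left(-4\right) \left(- \frac{1}{60}\right) + 87 \cdot \frac{1}{226} = \frac{1}{15} + \frac{87}{226} = \frac{1531}{3390}$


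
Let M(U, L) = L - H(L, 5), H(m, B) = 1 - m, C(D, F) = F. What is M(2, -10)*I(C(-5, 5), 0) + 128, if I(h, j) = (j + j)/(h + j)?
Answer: 128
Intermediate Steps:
M(U, L) = -1 + 2*L (M(U, L) = L - (1 - L) = L + (-1 + L) = -1 + 2*L)
I(h, j) = 2*j/(h + j) (I(h, j) = (2*j)/(h + j) = 2*j/(h + j))
M(2, -10)*I(C(-5, 5), 0) + 128 = (-1 + 2*(-10))*(2*0/(5 + 0)) + 128 = (-1 - 20)*(2*0/5) + 128 = -42*0/5 + 128 = -21*0 + 128 = 0 + 128 = 128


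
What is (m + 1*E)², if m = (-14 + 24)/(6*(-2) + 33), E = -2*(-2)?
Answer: 8836/441 ≈ 20.036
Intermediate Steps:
E = 4
m = 10/21 (m = 10/(-12 + 33) = 10/21 ≈ 0.47619)
(m + 1*E)² = (10/21 + 1*4)² = (10/21 + 4)² = (94/21)² = 8836/441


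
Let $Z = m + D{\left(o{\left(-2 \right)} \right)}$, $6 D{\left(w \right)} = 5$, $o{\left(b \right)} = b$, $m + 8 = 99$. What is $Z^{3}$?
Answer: $\frac{167284151}{216} \approx 7.7446 \cdot 10^{5}$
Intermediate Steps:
$m = 91$ ($m = -8 + 99 = 91$)
$D{\left(w \right)} = \frac{5}{6}$ ($D{\left(w \right)} = \frac{1}{6} \cdot 5 = \frac{5}{6}$)
$Z = \frac{551}{6}$ ($Z = 91 + \frac{5}{6} = \frac{551}{6} \approx 91.833$)
$Z^{3} = \left(\frac{551}{6}\right)^{3} = \frac{167284151}{216}$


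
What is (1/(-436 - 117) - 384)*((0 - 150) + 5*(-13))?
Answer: 45655895/553 ≈ 82560.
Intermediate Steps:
(1/(-436 - 117) - 384)*((0 - 150) + 5*(-13)) = (1/(-553) - 384)*(-150 - 65) = (-1/553 - 384)*(-215) = -212353/553*(-215) = 45655895/553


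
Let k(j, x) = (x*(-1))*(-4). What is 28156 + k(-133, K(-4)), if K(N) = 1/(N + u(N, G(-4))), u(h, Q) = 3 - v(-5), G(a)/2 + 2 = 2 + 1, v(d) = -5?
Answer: 28157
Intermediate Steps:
G(a) = 2 (G(a) = -4 + 2*(2 + 1) = -4 + 2*3 = -4 + 6 = 2)
u(h, Q) = 8 (u(h, Q) = 3 - 1*(-5) = 3 + 5 = 8)
K(N) = 1/(8 + N) (K(N) = 1/(N + 8) = 1/(8 + N))
k(j, x) = 4*x (k(j, x) = -x*(-4) = 4*x)
28156 + k(-133, K(-4)) = 28156 + 4/(8 - 4) = 28156 + 4/4 = 28156 + 4*(1/4) = 28156 + 1 = 28157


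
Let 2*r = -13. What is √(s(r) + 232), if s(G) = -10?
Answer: √222 ≈ 14.900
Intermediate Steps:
r = -13/2 (r = (½)*(-13) = -13/2 ≈ -6.5000)
√(s(r) + 232) = √(-10 + 232) = √222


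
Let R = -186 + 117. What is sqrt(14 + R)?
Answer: I*sqrt(55) ≈ 7.4162*I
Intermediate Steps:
R = -69
sqrt(14 + R) = sqrt(14 - 69) = sqrt(-55) = I*sqrt(55)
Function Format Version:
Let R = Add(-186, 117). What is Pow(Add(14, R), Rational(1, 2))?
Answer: Mul(I, Pow(55, Rational(1, 2))) ≈ Mul(7.4162, I)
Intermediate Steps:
R = -69
Pow(Add(14, R), Rational(1, 2)) = Pow(Add(14, -69), Rational(1, 2)) = Pow(-55, Rational(1, 2)) = Mul(I, Pow(55, Rational(1, 2)))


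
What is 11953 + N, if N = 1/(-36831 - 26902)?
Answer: 761800548/63733 ≈ 11953.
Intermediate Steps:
N = -1/63733 (N = 1/(-63733) = -1/63733 ≈ -1.5690e-5)
11953 + N = 11953 - 1/63733 = 761800548/63733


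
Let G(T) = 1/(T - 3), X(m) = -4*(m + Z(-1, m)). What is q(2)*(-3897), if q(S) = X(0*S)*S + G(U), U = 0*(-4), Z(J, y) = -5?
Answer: -154581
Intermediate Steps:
X(m) = 20 - 4*m (X(m) = -4*(m - 5) = -4*(-5 + m) = 20 - 4*m)
U = 0
G(T) = 1/(-3 + T)
q(S) = -⅓ + 20*S (q(S) = (20 - 0*S)*S + 1/(-3 + 0) = (20 - 4*0)*S + 1/(-3) = (20 + 0)*S - ⅓ = 20*S - ⅓ = -⅓ + 20*S)
q(2)*(-3897) = (-⅓ + 20*2)*(-3897) = (-⅓ + 40)*(-3897) = (119/3)*(-3897) = -154581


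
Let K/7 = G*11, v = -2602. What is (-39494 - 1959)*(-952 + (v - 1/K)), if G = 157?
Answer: 1780999418071/12089 ≈ 1.4732e+8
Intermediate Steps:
K = 12089 (K = 7*(157*11) = 7*1727 = 12089)
(-39494 - 1959)*(-952 + (v - 1/K)) = (-39494 - 1959)*(-952 + (-2602 - 1/12089)) = -41453*(-952 + (-2602 - 1*1/12089)) = -41453*(-952 + (-2602 - 1/12089)) = -41453*(-952 - 31455579/12089) = -41453*(-42964307/12089) = 1780999418071/12089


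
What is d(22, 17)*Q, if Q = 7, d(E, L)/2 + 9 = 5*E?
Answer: 1414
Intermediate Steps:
d(E, L) = -18 + 10*E (d(E, L) = -18 + 2*(5*E) = -18 + 10*E)
d(22, 17)*Q = (-18 + 10*22)*7 = (-18 + 220)*7 = 202*7 = 1414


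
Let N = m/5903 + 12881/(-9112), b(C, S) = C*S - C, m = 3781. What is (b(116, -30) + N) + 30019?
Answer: 1421202333457/53788136 ≈ 26422.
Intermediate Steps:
b(C, S) = -C + C*S
N = -41584071/53788136 (N = 3781/5903 + 12881/(-9112) = 3781*(1/5903) + 12881*(-1/9112) = 3781/5903 - 12881/9112 = -41584071/53788136 ≈ -0.77311)
(b(116, -30) + N) + 30019 = (116*(-1 - 30) - 41584071/53788136) + 30019 = (116*(-31) - 41584071/53788136) + 30019 = (-3596 - 41584071/53788136) + 30019 = -193463721127/53788136 + 30019 = 1421202333457/53788136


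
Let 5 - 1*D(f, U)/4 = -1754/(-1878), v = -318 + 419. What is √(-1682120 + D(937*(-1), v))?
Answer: 4*I*√92696636757/939 ≈ 1297.0*I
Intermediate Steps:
v = 101
D(f, U) = 15272/939 (D(f, U) = 20 - (-7016)/(-1878) = 20 - (-7016)*(-1)/1878 = 20 - 4*877/939 = 20 - 3508/939 = 15272/939)
√(-1682120 + D(937*(-1), v)) = √(-1682120 + 15272/939) = √(-1579495408/939) = 4*I*√92696636757/939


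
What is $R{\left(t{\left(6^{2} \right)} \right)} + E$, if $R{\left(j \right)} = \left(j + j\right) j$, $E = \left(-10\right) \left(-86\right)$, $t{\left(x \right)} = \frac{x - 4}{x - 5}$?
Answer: $\frac{828508}{961} \approx 862.13$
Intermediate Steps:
$t{\left(x \right)} = \frac{-4 + x}{-5 + x}$
$E = 860$
$R{\left(j \right)} = 2 j^{2}$ ($R{\left(j \right)} = 2 j j = 2 j^{2}$)
$R{\left(t{\left(6^{2} \right)} \right)} + E = 2 \left(\frac{-4 + 6^{2}}{-5 + 6^{2}}\right)^{2} + 860 = 2 \left(\frac{-4 + 36}{-5 + 36}\right)^{2} + 860 = 2 \left(\frac{1}{31} \cdot 32\right)^{2} + 860 = 2 \left(\frac{32}{31}\right)^{2} + 860 = 2 \cdot \frac{1024}{961} + 860 = \frac{2048}{961} + 860 = \frac{828508}{961}$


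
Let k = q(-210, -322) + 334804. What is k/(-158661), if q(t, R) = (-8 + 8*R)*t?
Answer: -877444/158661 ≈ -5.5303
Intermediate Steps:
q(t, R) = t*(-8 + 8*R)
k = 877444 (k = 8*(-210)*(-1 - 322) + 334804 = 8*(-210)*(-323) + 334804 = 542640 + 334804 = 877444)
k/(-158661) = 877444/(-158661) = 877444*(-1/158661) = -877444/158661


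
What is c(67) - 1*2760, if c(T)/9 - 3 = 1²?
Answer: -2724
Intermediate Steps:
c(T) = 36 (c(T) = 27 + 9*1² = 27 + 9*1 = 27 + 9 = 36)
c(67) - 1*2760 = 36 - 1*2760 = 36 - 2760 = -2724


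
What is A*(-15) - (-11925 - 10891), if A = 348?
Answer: 17596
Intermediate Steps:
A*(-15) - (-11925 - 10891) = 348*(-15) - (-11925 - 10891) = -5220 - 1*(-22816) = -5220 + 22816 = 17596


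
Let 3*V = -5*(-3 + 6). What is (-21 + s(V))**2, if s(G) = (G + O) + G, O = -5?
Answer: 1296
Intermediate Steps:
V = -5 (V = (-5*(-3 + 6))/3 = (-5*3)/3 = (1/3)*(-15) = -5)
s(G) = -5 + 2*G (s(G) = (G - 5) + G = (-5 + G) + G = -5 + 2*G)
(-21 + s(V))**2 = (-21 + (-5 + 2*(-5)))**2 = (-21 + (-5 - 10))**2 = (-21 - 15)**2 = (-36)**2 = 1296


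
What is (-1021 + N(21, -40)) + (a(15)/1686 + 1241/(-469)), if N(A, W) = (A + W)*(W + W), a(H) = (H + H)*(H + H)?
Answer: 65484340/131789 ≈ 496.89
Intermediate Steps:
a(H) = 4*H**2 (a(H) = (2*H)*(2*H) = 4*H**2)
N(A, W) = 2*W*(A + W) (N(A, W) = (A + W)*(2*W) = 2*W*(A + W))
(-1021 + N(21, -40)) + (a(15)/1686 + 1241/(-469)) = (-1021 + 2*(-40)*(21 - 40)) + ((4*15**2)/1686 + 1241/(-469)) = (-1021 + 2*(-40)*(-19)) + ((4*225)*(1/1686) + 1241*(-1/469)) = (-1021 + 1520) + (900*(1/1686) - 1241/469) = 499 + (150/281 - 1241/469) = 499 - 278371/131789 = 65484340/131789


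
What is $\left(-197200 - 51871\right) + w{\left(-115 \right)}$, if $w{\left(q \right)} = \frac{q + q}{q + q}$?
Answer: $-249070$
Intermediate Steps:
$w{\left(q \right)} = 1$ ($w{\left(q \right)} = \frac{2 q}{2 q} = 2 q \frac{1}{2 q} = 1$)
$\left(-197200 - 51871\right) + w{\left(-115 \right)} = \left(-197200 - 51871\right) + 1 = -249071 + 1 = -249070$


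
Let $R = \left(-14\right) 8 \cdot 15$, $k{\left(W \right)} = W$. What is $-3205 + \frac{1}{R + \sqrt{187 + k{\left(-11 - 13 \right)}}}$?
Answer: $- \frac{9045271265}{2822237} - \frac{\sqrt{163}}{2822237} \approx -3205.0$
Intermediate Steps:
$R = -1680$ ($R = \left(-112\right) 15 = -1680$)
$-3205 + \frac{1}{R + \sqrt{187 + k{\left(-11 - 13 \right)}}} = -3205 + \frac{1}{-1680 + \sqrt{187 - 24}} = -3205 + \frac{1}{-1680 + \sqrt{163}}$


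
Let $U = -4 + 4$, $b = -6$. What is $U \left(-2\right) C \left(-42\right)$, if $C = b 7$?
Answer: $0$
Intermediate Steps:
$C = -42$ ($C = \left(-6\right) 7 = -42$)
$U = 0$
$U \left(-2\right) C \left(-42\right) = 0 \left(-2\right) \left(-42\right) \left(-42\right) = 0 \left(-42\right) \left(-42\right) = 0 \left(-42\right) = 0$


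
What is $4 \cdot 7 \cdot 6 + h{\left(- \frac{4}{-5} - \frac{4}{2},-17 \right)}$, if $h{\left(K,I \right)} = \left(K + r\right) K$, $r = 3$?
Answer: $\frac{4146}{25} \approx 165.84$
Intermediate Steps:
$h{\left(K,I \right)} = K \left(3 + K\right)$ ($h{\left(K,I \right)} = \left(K + 3\right) K = \left(3 + K\right) K = K \left(3 + K\right)$)
$4 \cdot 7 \cdot 6 + h{\left(- \frac{4}{-5} - \frac{4}{2},-17 \right)} = 4 \cdot 7 \cdot 6 + \left(- \frac{4}{-5} - \frac{4}{2}\right) \left(3 - \left(2 - \frac{4}{5}\right)\right) = 28 \cdot 6 + \left(\left(-4\right) \left(- \frac{1}{5}\right) - 2\right) \left(3 - \frac{6}{5}\right) = 168 + \left(\frac{4}{5} - 2\right) \left(3 + \left(\frac{4}{5} - 2\right)\right) = 168 - \frac{6 \left(3 - \frac{6}{5}\right)}{5} = 168 - \frac{54}{25} = \frac{4146}{25}$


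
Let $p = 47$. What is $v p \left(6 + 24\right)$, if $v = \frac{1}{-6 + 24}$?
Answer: $\frac{235}{3} \approx 78.333$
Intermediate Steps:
$v = \frac{1}{18} \approx 0.055556$
$v p \left(6 + 24\right) = \frac{1}{18} \cdot 47 \left(6 + 24\right) = \frac{47}{18} \cdot 30 = \frac{235}{3}$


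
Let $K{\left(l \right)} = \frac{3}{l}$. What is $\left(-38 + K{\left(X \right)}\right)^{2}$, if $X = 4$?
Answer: $\frac{22201}{16} \approx 1387.6$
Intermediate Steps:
$\left(-38 + K{\left(X \right)}\right)^{2} = \left(-38 + \frac{3}{4}\right)^{2} = \left(- \frac{149}{4}\right)^{2} = \frac{22201}{16}$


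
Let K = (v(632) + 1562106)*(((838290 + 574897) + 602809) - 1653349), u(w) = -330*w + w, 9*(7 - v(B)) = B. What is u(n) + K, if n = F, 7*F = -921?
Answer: 5098231534678/9 ≈ 5.6647e+11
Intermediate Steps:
F = -921/7 (F = (1/7)*(-921) = -921/7 ≈ -131.57)
v(B) = 7 - B/9
n = -921/7 ≈ -131.57
u(w) = -329*w
K = 5098231145095/9 (K = ((7 - 1/9*632) + 1562106)*(((838290 + 574897) + 602809) - 1653349) = ((7 - 632/9) + 1562106)*((1413187 + 602809) - 1653349) = (-569/9 + 1562106)*(2015996 - 1653349) = (14058385/9)*362647 = 5098231145095/9 ≈ 5.6647e+11)
u(n) + K = -329*(-921/7) + 5098231145095/9 = 43287 + 5098231145095/9 = 5098231534678/9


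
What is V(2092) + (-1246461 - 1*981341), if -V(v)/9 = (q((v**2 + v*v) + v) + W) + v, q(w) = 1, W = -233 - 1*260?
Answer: -2242202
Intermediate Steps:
W = -493 (W = -233 - 260 = -493)
V(v) = 4428 - 9*v (V(v) = -9*((1 - 493) + v) = -9*(-492 + v) = 4428 - 9*v)
V(2092) + (-1246461 - 1*981341) = (4428 - 9*2092) + (-1246461 - 1*981341) = (4428 - 18828) + (-1246461 - 981341) = -14400 - 2227802 = -2242202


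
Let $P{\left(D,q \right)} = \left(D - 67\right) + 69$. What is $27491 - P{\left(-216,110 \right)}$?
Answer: $27705$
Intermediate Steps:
$P{\left(D,q \right)} = 2 + D$ ($P{\left(D,q \right)} = \left(-67 + D\right) + 69 = 2 + D$)
$27491 - P{\left(-216,110 \right)} = 27491 - \left(2 - 216\right) = 27491 - -214 = 27491 + 214 = 27705$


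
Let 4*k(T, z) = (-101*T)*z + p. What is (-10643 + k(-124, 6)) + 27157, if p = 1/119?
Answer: 16802801/476 ≈ 35300.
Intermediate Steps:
p = 1/119 ≈ 0.0084034
k(T, z) = 1/476 - 101*T*z/4 (k(T, z) = ((-101*T)*z + 1/119)/4 = (-101*T*z + 1/119)/4 = (1/119 - 101*T*z)/4 = 1/476 - 101*T*z/4)
(-10643 + k(-124, 6)) + 27157 = (-10643 + (1/476 - 101/4*(-124)*6)) + 27157 = (-10643 + (1/476 + 18786)) + 27157 = (-10643 + 8942137/476) + 27157 = 3876069/476 + 27157 = 16802801/476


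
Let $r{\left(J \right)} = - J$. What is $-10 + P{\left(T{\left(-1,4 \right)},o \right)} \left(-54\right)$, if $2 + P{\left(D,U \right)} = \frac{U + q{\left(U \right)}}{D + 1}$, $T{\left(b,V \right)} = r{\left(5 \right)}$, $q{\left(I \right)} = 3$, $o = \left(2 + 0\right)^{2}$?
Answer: $\frac{385}{2} \approx 192.5$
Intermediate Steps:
$o = 4$ ($o = 2^{2} = 4$)
$T{\left(b,V \right)} = -5$ ($T{\left(b,V \right)} = \left(-1\right) 5 = -5$)
$P{\left(D,U \right)} = -2 + \frac{3 + U}{1 + D}$ ($P{\left(D,U \right)} = -2 + \frac{U + 3}{D + 1} = -2 + \frac{3 + U}{1 + D}$)
$-10 + P{\left(T{\left(-1,4 \right)},o \right)} \left(-54\right) = -10 + \frac{1 + 4 - -10}{1 - 5} \left(-54\right) = -10 + \frac{1 + 4 + 10}{-4} \left(-54\right) = -10 + \left(- \frac{1}{4}\right) 15 \left(-54\right) = -10 - - \frac{405}{2} = -10 + \frac{405}{2} = \frac{385}{2}$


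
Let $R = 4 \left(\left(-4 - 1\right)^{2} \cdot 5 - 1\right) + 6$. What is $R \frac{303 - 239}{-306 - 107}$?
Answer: $- \frac{32128}{413} \approx -77.792$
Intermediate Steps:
$R = 502$ ($R = 4 \left(\left(-5\right)^{2} \cdot 5 - 1\right) + 6 = 4 \left(25 \cdot 5 - 1\right) + 6 = 4 \left(125 - 1\right) + 6 = 4 \cdot 124 + 6 = 496 + 6 = 502$)
$R \frac{303 - 239}{-306 - 107} = 502 \frac{303 - 239}{-306 - 107} = 502 \frac{64}{-413} = 502 \cdot 64 \left(- \frac{1}{413}\right) = 502 \left(- \frac{64}{413}\right) = - \frac{32128}{413}$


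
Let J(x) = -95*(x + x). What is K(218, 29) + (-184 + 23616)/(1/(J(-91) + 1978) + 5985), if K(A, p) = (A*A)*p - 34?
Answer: 158928688980698/115318981 ≈ 1.3782e+6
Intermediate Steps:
J(x) = -190*x
K(A, p) = -34 + p*A**2 (K(A, p) = A**2*p - 34 = p*A**2 - 34 = -34 + p*A**2)
K(218, 29) + (-184 + 23616)/(1/(J(-91) + 1978) + 5985) = (-34 + 29*218**2) + (-184 + 23616)/(1/(-190*(-91) + 1978) + 5985) = (-34 + 29*47524) + 23432/(1/(17290 + 1978) + 5985) = (-34 + 1378196) + 23432/(1/19268 + 5985) = 1378162 + 23432/(1/19268 + 5985) = 1378162 + 23432/(115318981/19268) = 1378162 + 23432*(19268/115318981) = 1378162 + 451487776/115318981 = 158928688980698/115318981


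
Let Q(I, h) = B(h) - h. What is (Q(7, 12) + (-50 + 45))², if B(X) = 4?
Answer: 169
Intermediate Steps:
Q(I, h) = 4 - h
(Q(7, 12) + (-50 + 45))² = ((4 - 1*12) + (-50 + 45))² = ((4 - 12) - 5)² = (-8 - 5)² = (-13)² = 169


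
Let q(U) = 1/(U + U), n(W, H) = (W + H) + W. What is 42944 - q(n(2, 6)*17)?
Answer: 14600959/340 ≈ 42944.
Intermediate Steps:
n(W, H) = H + 2*W (n(W, H) = (H + W) + W = H + 2*W)
q(U) = 1/(2*U)
42944 - q(n(2, 6)*17) = 42944 - 1/(2*((6 + 2*2)*17)) = 42944 - 1/(2*((6 + 4)*17)) = 42944 - 1/(2*(10*17)) = 42944 - 1/(2*170) = 42944 - 1*1/340 = 42944 - 1/340 = 14600959/340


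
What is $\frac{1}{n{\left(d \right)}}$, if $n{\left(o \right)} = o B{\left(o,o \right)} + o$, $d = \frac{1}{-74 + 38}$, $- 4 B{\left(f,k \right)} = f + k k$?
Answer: $- \frac{186624}{5219} \approx -35.759$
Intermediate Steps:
$B{\left(f,k \right)} = - \frac{f}{4} - \frac{k^{2}}{4}$ ($B{\left(f,k \right)} = - \frac{f + k k}{4} = - \frac{f + k^{2}}{4} = - \frac{f}{4} - \frac{k^{2}}{4}$)
$d = - \frac{1}{36}$ ($d = \frac{1}{-36} = - \frac{1}{36} \approx -0.027778$)
$n{\left(o \right)} = o + o \left(- \frac{o}{4} - \frac{o^{2}}{4}\right)$ ($n{\left(o \right)} = o \left(- \frac{o}{4} - \frac{o^{2}}{4}\right) + o = o + o \left(- \frac{o}{4} - \frac{o^{2}}{4}\right)$)
$\frac{1}{n{\left(d \right)}} = \frac{1}{\frac{1}{4} \left(- \frac{1}{36}\right) \left(4 - - \frac{1}{36} - \left(- \frac{1}{36}\right)^{2}\right)} = \frac{1}{\frac{1}{4} \left(- \frac{1}{36}\right) \left(4 + \frac{1}{36} - \frac{1}{1296}\right)} = \frac{1}{\frac{1}{4} \left(- \frac{1}{36}\right) \frac{5219}{1296}} = \frac{1}{- \frac{5219}{186624}} = - \frac{186624}{5219}$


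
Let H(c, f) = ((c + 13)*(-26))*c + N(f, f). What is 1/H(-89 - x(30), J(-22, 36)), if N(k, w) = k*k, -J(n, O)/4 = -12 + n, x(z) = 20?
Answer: -1/253568 ≈ -3.9437e-6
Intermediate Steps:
J(n, O) = 48 - 4*n (J(n, O) = -4*(-12 + n) = 48 - 4*n)
N(k, w) = k²
H(c, f) = f² + c*(-338 - 26*c) (H(c, f) = ((c + 13)*(-26))*c + f² = ((13 + c)*(-26))*c + f² = (-338 - 26*c)*c + f² = c*(-338 - 26*c) + f² = f² + c*(-338 - 26*c))
1/H(-89 - x(30), J(-22, 36)) = 1/((48 - 4*(-22))² - 338*(-89 - 1*20) - 26*(-89 - 1*20)²) = 1/((48 + 88)² - 338*(-89 - 20) - 26*(-89 - 20)²) = 1/(136² - 338*(-109) - 26*(-109)²) = 1/(18496 + 36842 - 26*11881) = 1/(18496 + 36842 - 308906) = 1/(-253568) = -1/253568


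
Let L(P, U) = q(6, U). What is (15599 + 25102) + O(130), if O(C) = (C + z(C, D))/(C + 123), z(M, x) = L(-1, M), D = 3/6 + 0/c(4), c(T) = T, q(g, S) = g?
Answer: 10297489/253 ≈ 40702.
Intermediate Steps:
D = ½ (D = 3/6 + 0/4 = 3*(⅙) + 0*(¼) = ½ + 0 = ½ ≈ 0.50000)
L(P, U) = 6
z(M, x) = 6
O(C) = (6 + C)/(123 + C) (O(C) = (C + 6)/(C + 123) = (6 + C)/(123 + C))
(15599 + 25102) + O(130) = (15599 + 25102) + (6 + 130)/(123 + 130) = 40701 + 136/253 = 10297489/253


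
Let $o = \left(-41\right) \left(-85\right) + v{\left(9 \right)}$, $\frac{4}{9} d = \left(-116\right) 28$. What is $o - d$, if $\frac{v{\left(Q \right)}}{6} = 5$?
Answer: $10823$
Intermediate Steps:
$d = -7308$ ($d = \frac{9 \left(\left(-116\right) 28\right)}{4} = \frac{9}{4} \left(-3248\right) = -7308$)
$v{\left(Q \right)} = 30$ ($v{\left(Q \right)} = 6 \cdot 5 = 30$)
$o = 3515$ ($o = \left(-41\right) \left(-85\right) + 30 = 3485 + 30 = 3515$)
$o - d = 3515 - -7308 = 3515 + 7308 = 10823$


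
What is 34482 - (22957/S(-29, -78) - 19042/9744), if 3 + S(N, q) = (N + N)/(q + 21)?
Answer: 25359908953/550536 ≈ 46064.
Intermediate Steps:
S(N, q) = -3 + 2*N/(21 + q) (S(N, q) = -3 + (N + N)/(q + 21) = -3 + (2*N)/(21 + q) = -3 + 2*N/(21 + q))
34482 - (22957/S(-29, -78) - 19042/9744) = 34482 - (22957/(((-63 - 3*(-78) + 2*(-29))/(21 - 78))) - 19042/9744) = 34482 - (22957/(((-63 + 234 - 58)/(-57))) - 19042*1/9744) = 34482 - (22957/((-1/57*113)) - 9521/4872) = 34482 - (22957/(-113/57) - 9521/4872) = 34482 - (22957*(-57/113) - 9521/4872) = 34482 - (-1308549/113 - 9521/4872) = 34482 - 1*(-6376326601/550536) = 34482 + 6376326601/550536 = 25359908953/550536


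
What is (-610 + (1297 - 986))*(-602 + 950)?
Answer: -104052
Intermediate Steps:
(-610 + (1297 - 986))*(-602 + 950) = (-610 + 311)*348 = -299*348 = -104052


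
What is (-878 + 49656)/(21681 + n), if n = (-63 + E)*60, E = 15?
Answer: 48778/18801 ≈ 2.5944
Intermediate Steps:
n = -2880 (n = (-63 + 15)*60 = -48*60 = -2880)
(-878 + 49656)/(21681 + n) = (-878 + 49656)/(21681 - 2880) = 48778/18801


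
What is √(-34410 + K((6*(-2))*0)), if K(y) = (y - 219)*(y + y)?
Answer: I*√34410 ≈ 185.5*I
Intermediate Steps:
K(y) = 2*y*(-219 + y) (K(y) = (-219 + y)*(2*y) = 2*y*(-219 + y))
√(-34410 + K((6*(-2))*0)) = √(-34410 + 2*((6*(-2))*0)*(-219 + (6*(-2))*0)) = √(-34410 + 2*(-12*0)*(-219 - 12*0)) = √(-34410 + 2*0*(-219 + 0)) = √(-34410 + 2*0*(-219)) = √(-34410 + 0) = √(-34410) = I*√34410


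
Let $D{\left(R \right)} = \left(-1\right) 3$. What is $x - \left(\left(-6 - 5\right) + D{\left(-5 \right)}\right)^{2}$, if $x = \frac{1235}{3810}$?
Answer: $- \frac{149105}{762} \approx -195.68$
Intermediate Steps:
$x = \frac{247}{762}$ ($x = 1235 \cdot \frac{1}{3810} = \frac{247}{762} \approx 0.32415$)
$D{\left(R \right)} = -3$
$x - \left(\left(-6 - 5\right) + D{\left(-5 \right)}\right)^{2} = \frac{247}{762} - \left(\left(-6 - 5\right) - 3\right)^{2} = \frac{247}{762} - \left(-11 - 3\right)^{2} = \frac{247}{762} - \left(-14\right)^{2} = \frac{247}{762} - 196 = - \frac{149105}{762}$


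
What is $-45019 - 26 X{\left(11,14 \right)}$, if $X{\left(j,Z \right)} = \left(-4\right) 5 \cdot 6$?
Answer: $-41899$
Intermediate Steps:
$X{\left(j,Z \right)} = -120$ ($X{\left(j,Z \right)} = \left(-20\right) 6 = -120$)
$-45019 - 26 X{\left(11,14 \right)} = -45019 - 26 \left(-120\right) = -45019 - -3120 = -45019 + 3120 = -41899$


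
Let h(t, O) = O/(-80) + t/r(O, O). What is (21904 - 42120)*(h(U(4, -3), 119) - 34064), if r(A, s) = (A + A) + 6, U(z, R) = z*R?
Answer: 420088022613/610 ≈ 6.8867e+8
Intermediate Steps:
U(z, R) = R*z
r(A, s) = 6 + 2*A (r(A, s) = 2*A + 6 = 6 + 2*A)
h(t, O) = -O/80 + t/(6 + 2*O) (h(t, O) = O/(-80) + t/(6 + 2*O) = O*(-1/80) + t/(6 + 2*O) = -O/80 + t/(6 + 2*O))
(21904 - 42120)*(h(U(4, -3), 119) - 34064) = (21904 - 42120)*((40*(-3*4) - 1*119*(3 + 119))/(80*(3 + 119)) - 34064) = -20216*((1/80)*(40*(-12) - 1*119*122)/122 - 34064) = -20216*((1/80)*(1/122)*(-480 - 14518) - 34064) = -20216*((1/80)*(1/122)*(-14998) - 34064) = -20216*(-7499/4880 - 34064) = -20216*(-166239819/4880) = 420088022613/610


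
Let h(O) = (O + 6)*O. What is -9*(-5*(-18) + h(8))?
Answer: -1818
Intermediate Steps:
h(O) = O*(6 + O) (h(O) = (6 + O)*O = O*(6 + O))
-9*(-5*(-18) + h(8)) = -9*(-5*(-18) + 8*(6 + 8)) = -9*(90 + 8*14) = -9*(90 + 112) = -9*202 = -1818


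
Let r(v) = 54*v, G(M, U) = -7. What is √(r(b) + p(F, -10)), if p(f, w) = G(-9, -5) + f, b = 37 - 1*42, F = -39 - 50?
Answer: I*√366 ≈ 19.131*I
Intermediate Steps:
F = -89
b = -5 (b = 37 - 42 = -5)
p(f, w) = -7 + f
√(r(b) + p(F, -10)) = √(54*(-5) + (-7 - 89)) = √(-270 - 96) = √(-366) = I*√366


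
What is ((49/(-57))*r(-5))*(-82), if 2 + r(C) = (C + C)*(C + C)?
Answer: 393764/57 ≈ 6908.1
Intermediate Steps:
r(C) = -2 + 4*C**2 (r(C) = -2 + (C + C)*(C + C) = -2 + (2*C)*(2*C) = -2 + 4*C**2)
((49/(-57))*r(-5))*(-82) = ((49/(-57))*(-2 + 4*(-5)**2))*(-82) = ((49*(-1/57))*(-2 + 4*25))*(-82) = -49*(-2 + 100)/57*(-82) = -49/57*98*(-82) = -4802/57*(-82) = 393764/57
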